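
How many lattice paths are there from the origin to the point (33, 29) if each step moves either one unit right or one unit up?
Number of paths = 409894288378212890

A monotone lattice path from (0, 0) to (33, 29) consists of 33 east steps and 29 north steps in some order, so it is determined by which 33 of the 62 steps are east. The count is C(62, 33) = 409894288378212890.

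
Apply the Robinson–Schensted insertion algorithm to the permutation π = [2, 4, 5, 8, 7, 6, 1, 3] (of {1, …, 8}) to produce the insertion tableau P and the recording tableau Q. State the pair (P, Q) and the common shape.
P = [1, 3, 5, 6] / [2, 4] / [7] / [8];  Q = [1, 2, 3, 4] / [5, 8] / [6] / [7];  common shape = (4, 2, 1, 1)

Row-insert the values π_1, π_2, … into P one at a time, bumping the leftmost entry strictly greater than the inserted value down to the next row. The recording tableau Q records, in position (i, j), the step at which that cell was added to P.
  Insert 2 (step 1): P = [2];  Q = [1]
  Insert 4 (step 2): P = [2, 4];  Q = [1, 2]
  Insert 5 (step 3): P = [2, 4, 5];  Q = [1, 2, 3]
  Insert 8 (step 4): P = [2, 4, 5, 8];  Q = [1, 2, 3, 4]
  Insert 7 (step 5): P = [2, 4, 5, 7] / [8];  Q = [1, 2, 3, 4] / [5]
  Insert 6 (step 6): P = [2, 4, 5, 6] / [7] / [8];  Q = [1, 2, 3, 4] / [5] / [6]
  Insert 1 (step 7): P = [1, 4, 5, 6] / [2] / [7] / [8];  Q = [1, 2, 3, 4] / [5] / [6] / [7]
  Insert 3 (step 8): P = [1, 3, 5, 6] / [2, 4] / [7] / [8];  Q = [1, 2, 3, 4] / [5, 8] / [6] / [7]
Final shape: (4, 2, 1, 1).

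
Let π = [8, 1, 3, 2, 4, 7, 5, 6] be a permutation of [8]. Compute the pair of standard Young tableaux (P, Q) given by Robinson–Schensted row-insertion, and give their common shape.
P = [1, 2, 4, 5, 6] / [3, 7] / [8];  Q = [1, 3, 5, 6, 8] / [2, 7] / [4];  common shape = (5, 2, 1)

Row-insert the values π_1, π_2, … into P one at a time, bumping the leftmost entry strictly greater than the inserted value down to the next row. The recording tableau Q records, in position (i, j), the step at which that cell was added to P.
  Insert 8 (step 1): P = [8];  Q = [1]
  Insert 1 (step 2): P = [1] / [8];  Q = [1] / [2]
  Insert 3 (step 3): P = [1, 3] / [8];  Q = [1, 3] / [2]
  Insert 2 (step 4): P = [1, 2] / [3] / [8];  Q = [1, 3] / [2] / [4]
  Insert 4 (step 5): P = [1, 2, 4] / [3] / [8];  Q = [1, 3, 5] / [2] / [4]
  Insert 7 (step 6): P = [1, 2, 4, 7] / [3] / [8];  Q = [1, 3, 5, 6] / [2] / [4]
  Insert 5 (step 7): P = [1, 2, 4, 5] / [3, 7] / [8];  Q = [1, 3, 5, 6] / [2, 7] / [4]
  Insert 6 (step 8): P = [1, 2, 4, 5, 6] / [3, 7] / [8];  Q = [1, 3, 5, 6, 8] / [2, 7] / [4]
Final shape: (5, 2, 1).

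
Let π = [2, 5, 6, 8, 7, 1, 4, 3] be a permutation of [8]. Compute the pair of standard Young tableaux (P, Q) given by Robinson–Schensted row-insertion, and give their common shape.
P = [1, 3, 6, 7] / [2, 4] / [5] / [8];  Q = [1, 2, 3, 4] / [5, 7] / [6] / [8];  common shape = (4, 2, 1, 1)

Row-insert the values π_1, π_2, … into P one at a time, bumping the leftmost entry strictly greater than the inserted value down to the next row. The recording tableau Q records, in position (i, j), the step at which that cell was added to P.
  Insert 2 (step 1): P = [2];  Q = [1]
  Insert 5 (step 2): P = [2, 5];  Q = [1, 2]
  Insert 6 (step 3): P = [2, 5, 6];  Q = [1, 2, 3]
  Insert 8 (step 4): P = [2, 5, 6, 8];  Q = [1, 2, 3, 4]
  Insert 7 (step 5): P = [2, 5, 6, 7] / [8];  Q = [1, 2, 3, 4] / [5]
  Insert 1 (step 6): P = [1, 5, 6, 7] / [2] / [8];  Q = [1, 2, 3, 4] / [5] / [6]
  Insert 4 (step 7): P = [1, 4, 6, 7] / [2, 5] / [8];  Q = [1, 2, 3, 4] / [5, 7] / [6]
  Insert 3 (step 8): P = [1, 3, 6, 7] / [2, 4] / [5] / [8];  Q = [1, 2, 3, 4] / [5, 7] / [6] / [8]
Final shape: (4, 2, 1, 1).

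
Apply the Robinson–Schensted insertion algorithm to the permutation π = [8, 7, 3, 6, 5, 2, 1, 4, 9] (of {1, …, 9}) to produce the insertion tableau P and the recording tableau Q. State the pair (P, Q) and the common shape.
P = [1, 4, 9] / [2, 5] / [3] / [6] / [7] / [8];  Q = [1, 4, 9] / [2, 8] / [3] / [5] / [6] / [7];  common shape = (3, 2, 1, 1, 1, 1)

Row-insert the values π_1, π_2, … into P one at a time, bumping the leftmost entry strictly greater than the inserted value down to the next row. The recording tableau Q records, in position (i, j), the step at which that cell was added to P.
  Insert 8 (step 1): P = [8];  Q = [1]
  Insert 7 (step 2): P = [7] / [8];  Q = [1] / [2]
  Insert 3 (step 3): P = [3] / [7] / [8];  Q = [1] / [2] / [3]
  Insert 6 (step 4): P = [3, 6] / [7] / [8];  Q = [1, 4] / [2] / [3]
  Insert 5 (step 5): P = [3, 5] / [6] / [7] / [8];  Q = [1, 4] / [2] / [3] / [5]
  Insert 2 (step 6): P = [2, 5] / [3] / [6] / [7] / [8];  Q = [1, 4] / [2] / [3] / [5] / [6]
  Insert 1 (step 7): P = [1, 5] / [2] / [3] / [6] / [7] / [8];  Q = [1, 4] / [2] / [3] / [5] / [6] / [7]
  Insert 4 (step 8): P = [1, 4] / [2, 5] / [3] / [6] / [7] / [8];  Q = [1, 4] / [2, 8] / [3] / [5] / [6] / [7]
  Insert 9 (step 9): P = [1, 4, 9] / [2, 5] / [3] / [6] / [7] / [8];  Q = [1, 4, 9] / [2, 8] / [3] / [5] / [6] / [7]
Final shape: (3, 2, 1, 1, 1, 1).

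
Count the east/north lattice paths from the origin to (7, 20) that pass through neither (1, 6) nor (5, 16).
Number of paths = 416580

Inclusion–exclusion. Total paths: C(27, 7) = 888030. Through P₁: C(7, 1)·C(20, 6) = 271320. Through P₂: C(21, 5)·C(6, 2) = 305235. Since P₁ is strictly southwest of P₂, a monotone path through both must visit P₁ then P₂; paths through both = C(7, 1)·C(14, 4)·C(6, 2) = 105105. Avoid both = 888030 − 271320 − 305235 + 105105 = 416580.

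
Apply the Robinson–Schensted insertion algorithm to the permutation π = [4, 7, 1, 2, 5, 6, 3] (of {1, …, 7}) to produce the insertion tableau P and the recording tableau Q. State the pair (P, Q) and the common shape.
P = [1, 2, 3, 6] / [4, 5] / [7];  Q = [1, 2, 5, 6] / [3, 4] / [7];  common shape = (4, 2, 1)

Row-insert the values π_1, π_2, … into P one at a time, bumping the leftmost entry strictly greater than the inserted value down to the next row. The recording tableau Q records, in position (i, j), the step at which that cell was added to P.
  Insert 4 (step 1): P = [4];  Q = [1]
  Insert 7 (step 2): P = [4, 7];  Q = [1, 2]
  Insert 1 (step 3): P = [1, 7] / [4];  Q = [1, 2] / [3]
  Insert 2 (step 4): P = [1, 2] / [4, 7];  Q = [1, 2] / [3, 4]
  Insert 5 (step 5): P = [1, 2, 5] / [4, 7];  Q = [1, 2, 5] / [3, 4]
  Insert 6 (step 6): P = [1, 2, 5, 6] / [4, 7];  Q = [1, 2, 5, 6] / [3, 4]
  Insert 3 (step 7): P = [1, 2, 3, 6] / [4, 5] / [7];  Q = [1, 2, 5, 6] / [3, 4] / [7]
Final shape: (4, 2, 1).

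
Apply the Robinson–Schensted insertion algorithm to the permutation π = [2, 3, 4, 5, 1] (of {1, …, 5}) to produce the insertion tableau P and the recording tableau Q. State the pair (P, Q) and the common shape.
P = [1, 3, 4, 5] / [2];  Q = [1, 2, 3, 4] / [5];  common shape = (4, 1)

Row-insert the values π_1, π_2, … into P one at a time, bumping the leftmost entry strictly greater than the inserted value down to the next row. The recording tableau Q records, in position (i, j), the step at which that cell was added to P.
  Insert 2 (step 1): P = [2];  Q = [1]
  Insert 3 (step 2): P = [2, 3];  Q = [1, 2]
  Insert 4 (step 3): P = [2, 3, 4];  Q = [1, 2, 3]
  Insert 5 (step 4): P = [2, 3, 4, 5];  Q = [1, 2, 3, 4]
  Insert 1 (step 5): P = [1, 3, 4, 5] / [2];  Q = [1, 2, 3, 4] / [5]
Final shape: (4, 1).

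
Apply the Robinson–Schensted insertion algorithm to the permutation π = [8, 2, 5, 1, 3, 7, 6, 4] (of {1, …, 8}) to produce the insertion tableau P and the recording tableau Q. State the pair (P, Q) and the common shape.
P = [1, 3, 4] / [2, 5, 6] / [7] / [8];  Q = [1, 3, 6] / [2, 5, 7] / [4] / [8];  common shape = (3, 3, 1, 1)

Row-insert the values π_1, π_2, … into P one at a time, bumping the leftmost entry strictly greater than the inserted value down to the next row. The recording tableau Q records, in position (i, j), the step at which that cell was added to P.
  Insert 8 (step 1): P = [8];  Q = [1]
  Insert 2 (step 2): P = [2] / [8];  Q = [1] / [2]
  Insert 5 (step 3): P = [2, 5] / [8];  Q = [1, 3] / [2]
  Insert 1 (step 4): P = [1, 5] / [2] / [8];  Q = [1, 3] / [2] / [4]
  Insert 3 (step 5): P = [1, 3] / [2, 5] / [8];  Q = [1, 3] / [2, 5] / [4]
  Insert 7 (step 6): P = [1, 3, 7] / [2, 5] / [8];  Q = [1, 3, 6] / [2, 5] / [4]
  Insert 6 (step 7): P = [1, 3, 6] / [2, 5, 7] / [8];  Q = [1, 3, 6] / [2, 5, 7] / [4]
  Insert 4 (step 8): P = [1, 3, 4] / [2, 5, 6] / [7] / [8];  Q = [1, 3, 6] / [2, 5, 7] / [4] / [8]
Final shape: (3, 3, 1, 1).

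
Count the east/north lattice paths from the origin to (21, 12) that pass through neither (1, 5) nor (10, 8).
Number of paths = 291561270

Inclusion–exclusion. Total paths: C(33, 21) = 354817320. Through P₁: C(6, 1)·C(27, 20) = 5328180. Through P₂: C(18, 10)·C(15, 11) = 59729670. Since P₁ is strictly southwest of P₂, a monotone path through both must visit P₁ then P₂; paths through both = C(6, 1)·C(12, 9)·C(15, 11) = 1801800. Avoid both = 354817320 − 5328180 − 59729670 + 1801800 = 291561270.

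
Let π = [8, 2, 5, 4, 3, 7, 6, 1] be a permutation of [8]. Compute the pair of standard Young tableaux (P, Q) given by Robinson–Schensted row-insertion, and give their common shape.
P = [1, 3, 6] / [2, 7] / [4] / [5] / [8];  Q = [1, 3, 6] / [2, 7] / [4] / [5] / [8];  common shape = (3, 2, 1, 1, 1)

Row-insert the values π_1, π_2, … into P one at a time, bumping the leftmost entry strictly greater than the inserted value down to the next row. The recording tableau Q records, in position (i, j), the step at which that cell was added to P.
  Insert 8 (step 1): P = [8];  Q = [1]
  Insert 2 (step 2): P = [2] / [8];  Q = [1] / [2]
  Insert 5 (step 3): P = [2, 5] / [8];  Q = [1, 3] / [2]
  Insert 4 (step 4): P = [2, 4] / [5] / [8];  Q = [1, 3] / [2] / [4]
  Insert 3 (step 5): P = [2, 3] / [4] / [5] / [8];  Q = [1, 3] / [2] / [4] / [5]
  Insert 7 (step 6): P = [2, 3, 7] / [4] / [5] / [8];  Q = [1, 3, 6] / [2] / [4] / [5]
  Insert 6 (step 7): P = [2, 3, 6] / [4, 7] / [5] / [8];  Q = [1, 3, 6] / [2, 7] / [4] / [5]
  Insert 1 (step 8): P = [1, 3, 6] / [2, 7] / [4] / [5] / [8];  Q = [1, 3, 6] / [2, 7] / [4] / [5] / [8]
Final shape: (3, 2, 1, 1, 1).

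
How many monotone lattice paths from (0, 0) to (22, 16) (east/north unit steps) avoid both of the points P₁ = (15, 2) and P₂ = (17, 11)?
Number of paths = 16814551950

Inclusion–exclusion. Total paths: C(38, 22) = 22239974430. Through P₁: C(17, 15)·C(21, 7) = 15814080. Through P₂: C(28, 17)·C(10, 5) = 5411493360. Since P₁ is strictly southwest of P₂, a monotone path through both must visit P₁ then P₂; paths through both = C(17, 15)·C(11, 2)·C(10, 5) = 1884960. Avoid both = 22239974430 − 15814080 − 5411493360 + 1884960 = 16814551950.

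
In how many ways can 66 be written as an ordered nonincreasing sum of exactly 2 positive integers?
p(66, 2 parts) = 33

Partitions of n into exactly k parts are in bijection with partitions of n − k into at most k parts (subtract 1 from each part). So p(66, exactly 2) = p(64, parts ≤ 2). Computing via the recurrence p(m, j) = p(m, j−1) + p(m−j, j) gives 33.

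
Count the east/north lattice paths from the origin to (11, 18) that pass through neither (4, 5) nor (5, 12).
Number of paths = 20043450

Inclusion–exclusion. Total paths: C(29, 11) = 34597290. Through P₁: C(9, 4)·C(20, 7) = 9767520. Through P₂: C(17, 5)·C(12, 6) = 5717712. Since P₁ is strictly southwest of P₂, a monotone path through both must visit P₁ then P₂; paths through both = C(9, 4)·C(8, 1)·C(12, 6) = 931392. Avoid both = 34597290 − 9767520 − 5717712 + 931392 = 20043450.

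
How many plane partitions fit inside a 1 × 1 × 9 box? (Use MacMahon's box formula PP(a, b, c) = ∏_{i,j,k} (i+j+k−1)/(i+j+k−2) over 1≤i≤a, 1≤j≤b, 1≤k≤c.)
PP(1, 1, 9) = 10

Evaluate the triple product over i = 1..1, j = 1..1, k = 1..9. The factors are (2/1) · (3/2) · (4/3) · (5/4) · (6/5) · (7/6) · (8/7) · (9/8) · … (9 factors total). The numerators and denominators telescope so the product is an integer; carrying out the multiplication exactly gives PP(1, 1, 9) = 10.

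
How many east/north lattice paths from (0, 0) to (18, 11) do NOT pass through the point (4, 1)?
Number of paths = 24791010

Total paths from (0, 0) to (18, 11): C(29, 18) = 34597290. Paths through (4, 1): (paths (0, 0) → (4, 1)) × (paths (4, 1) → (18, 11)) = C(5, 4) · C(24, 14) = 5 · 1961256 = 9806280. Avoidance count = 34597290 − 9806280 = 24791010.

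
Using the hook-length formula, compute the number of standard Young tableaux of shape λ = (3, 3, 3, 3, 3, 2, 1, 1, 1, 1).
# SYT of shape (3, 3, 3, 3, 3, 2, 1, 1, 1, 1) = 12345060

Hook-length formula: f^λ = n! / Π hook(c), product over all cells c of the Young diagram. For λ = (3, 3, 3, 3, 3, 2, 1, 1, 1, 1), n = 21 boxes. Hook lengths by row (left-to-right, top-to-bottom): [12, 7, 5]; [11, 6, 4]; [10, 5, 3]; [9, 4, 2]; [8, 3, 1]; [6, 1]; [4]; [3]; [2]; [1]. Product of hooks = 4138573824000. So f^λ = 21! / 4138573824000 = 51090942171709440000 / 4138573824000 = 12345060.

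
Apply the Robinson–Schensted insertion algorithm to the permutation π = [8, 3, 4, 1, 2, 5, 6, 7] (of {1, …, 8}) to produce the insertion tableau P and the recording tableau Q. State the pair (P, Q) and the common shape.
P = [1, 2, 5, 6, 7] / [3, 4] / [8];  Q = [1, 3, 6, 7, 8] / [2, 5] / [4];  common shape = (5, 2, 1)

Row-insert the values π_1, π_2, … into P one at a time, bumping the leftmost entry strictly greater than the inserted value down to the next row. The recording tableau Q records, in position (i, j), the step at which that cell was added to P.
  Insert 8 (step 1): P = [8];  Q = [1]
  Insert 3 (step 2): P = [3] / [8];  Q = [1] / [2]
  Insert 4 (step 3): P = [3, 4] / [8];  Q = [1, 3] / [2]
  Insert 1 (step 4): P = [1, 4] / [3] / [8];  Q = [1, 3] / [2] / [4]
  Insert 2 (step 5): P = [1, 2] / [3, 4] / [8];  Q = [1, 3] / [2, 5] / [4]
  Insert 5 (step 6): P = [1, 2, 5] / [3, 4] / [8];  Q = [1, 3, 6] / [2, 5] / [4]
  Insert 6 (step 7): P = [1, 2, 5, 6] / [3, 4] / [8];  Q = [1, 3, 6, 7] / [2, 5] / [4]
  Insert 7 (step 8): P = [1, 2, 5, 6, 7] / [3, 4] / [8];  Q = [1, 3, 6, 7, 8] / [2, 5] / [4]
Final shape: (5, 2, 1).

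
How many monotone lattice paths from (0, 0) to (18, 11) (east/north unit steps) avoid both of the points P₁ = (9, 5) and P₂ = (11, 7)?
Number of paths = 18039320

Inclusion–exclusion. Total paths: C(29, 18) = 34597290. Through P₁: C(14, 9)·C(15, 9) = 10020010. Through P₂: C(18, 11)·C(11, 7) = 10501920. Since P₁ is strictly southwest of P₂, a monotone path through both must visit P₁ then P₂; paths through both = C(14, 9)·C(4, 2)·C(11, 7) = 3963960. Avoid both = 34597290 − 10020010 − 10501920 + 3963960 = 18039320.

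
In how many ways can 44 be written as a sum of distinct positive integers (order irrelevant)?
q(44) = 1816

A partition into distinct parts is a strictly decreasing sequence summing to n. The recurrence d(n, m) = d(n, m−1) + d(n−m, m−1) (use part m at most once) with q(n) = d(n, n) gives q(44) = 1816. (Euler's theorem: # distinct-part partitions = # odd-part partitions.)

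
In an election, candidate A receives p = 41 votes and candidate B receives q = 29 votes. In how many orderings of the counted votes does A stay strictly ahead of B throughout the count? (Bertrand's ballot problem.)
Strict-lead orderings = 6942573665829847584

Total orderings of the 70 votes with 41 for A: C(70, 41) = 40498346384007444240. By the Bertrand ballot formula (Cycle Lemma / reflection principle), the number of orderings in which A is strictly ahead of B throughout is (p − q)/(p + q) · C(p + q, p) = (41 − 29)/(41 + 29) · 40498346384007444240 = 6942573665829847584.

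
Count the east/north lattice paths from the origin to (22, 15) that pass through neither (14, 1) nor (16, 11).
Number of paths = 6621653160

Inclusion–exclusion. Total paths: C(37, 22) = 9364199760. Through P₁: C(15, 14)·C(22, 8) = 4796550. Through P₂: C(27, 16)·C(10, 6) = 2737957950. Since P₁ is strictly southwest of P₂, a monotone path through both must visit P₁ then P₂; paths through both = C(15, 14)·C(12, 2)·C(10, 6) = 207900. Avoid both = 9364199760 − 4796550 − 2737957950 + 207900 = 6621653160.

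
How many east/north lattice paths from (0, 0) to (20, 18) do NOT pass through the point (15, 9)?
Number of paths = 30960377602

Total paths from (0, 0) to (20, 18): C(38, 20) = 33578000610. Paths through (15, 9): (paths (0, 0) → (15, 9)) × (paths (15, 9) → (20, 18)) = C(24, 15) · C(14, 5) = 1307504 · 2002 = 2617623008. Avoidance count = 33578000610 − 2617623008 = 30960377602.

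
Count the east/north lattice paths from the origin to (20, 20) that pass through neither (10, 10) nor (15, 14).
Number of paths = 78634618436

Inclusion–exclusion. Total paths: C(40, 20) = 137846528820. Through P₁: C(20, 10)·C(20, 10) = 34134779536. Through P₂: C(29, 15)·C(11, 5) = 35832147120. Since P₁ is strictly southwest of P₂, a monotone path through both must visit P₁ then P₂; paths through both = C(20, 10)·C(9, 5)·C(11, 5) = 10755016272. Avoid both = 137846528820 − 34134779536 − 35832147120 + 10755016272 = 78634618436.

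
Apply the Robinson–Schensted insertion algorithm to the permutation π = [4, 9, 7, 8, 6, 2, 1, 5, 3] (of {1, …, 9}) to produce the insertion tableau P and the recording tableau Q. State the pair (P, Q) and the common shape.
P = [1, 3, 8] / [2, 5] / [4, 6] / [7] / [9];  Q = [1, 2, 4] / [3, 8] / [5, 9] / [6] / [7];  common shape = (3, 2, 2, 1, 1)

Row-insert the values π_1, π_2, … into P one at a time, bumping the leftmost entry strictly greater than the inserted value down to the next row. The recording tableau Q records, in position (i, j), the step at which that cell was added to P.
  Insert 4 (step 1): P = [4];  Q = [1]
  Insert 9 (step 2): P = [4, 9];  Q = [1, 2]
  Insert 7 (step 3): P = [4, 7] / [9];  Q = [1, 2] / [3]
  Insert 8 (step 4): P = [4, 7, 8] / [9];  Q = [1, 2, 4] / [3]
  Insert 6 (step 5): P = [4, 6, 8] / [7] / [9];  Q = [1, 2, 4] / [3] / [5]
  Insert 2 (step 6): P = [2, 6, 8] / [4] / [7] / [9];  Q = [1, 2, 4] / [3] / [5] / [6]
  Insert 1 (step 7): P = [1, 6, 8] / [2] / [4] / [7] / [9];  Q = [1, 2, 4] / [3] / [5] / [6] / [7]
  Insert 5 (step 8): P = [1, 5, 8] / [2, 6] / [4] / [7] / [9];  Q = [1, 2, 4] / [3, 8] / [5] / [6] / [7]
  Insert 3 (step 9): P = [1, 3, 8] / [2, 5] / [4, 6] / [7] / [9];  Q = [1, 2, 4] / [3, 8] / [5, 9] / [6] / [7]
Final shape: (3, 2, 2, 1, 1).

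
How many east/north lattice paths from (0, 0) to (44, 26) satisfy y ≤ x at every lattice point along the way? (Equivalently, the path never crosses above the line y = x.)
Number of paths = 4717672062915032088

By the reflection principle (André's argument), the number of monotone paths to (44, 26) with n ≤ m that never go above y = x is C(70, 44) − C(70, 45) = 11173433833219812840 − 6455761770304780752 = 4717672062915032088.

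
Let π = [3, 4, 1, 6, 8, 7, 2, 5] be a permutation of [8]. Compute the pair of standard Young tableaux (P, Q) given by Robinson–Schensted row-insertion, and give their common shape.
P = [1, 2, 5, 7] / [3, 4, 6] / [8];  Q = [1, 2, 4, 5] / [3, 6, 8] / [7];  common shape = (4, 3, 1)

Row-insert the values π_1, π_2, … into P one at a time, bumping the leftmost entry strictly greater than the inserted value down to the next row. The recording tableau Q records, in position (i, j), the step at which that cell was added to P.
  Insert 3 (step 1): P = [3];  Q = [1]
  Insert 4 (step 2): P = [3, 4];  Q = [1, 2]
  Insert 1 (step 3): P = [1, 4] / [3];  Q = [1, 2] / [3]
  Insert 6 (step 4): P = [1, 4, 6] / [3];  Q = [1, 2, 4] / [3]
  Insert 8 (step 5): P = [1, 4, 6, 8] / [3];  Q = [1, 2, 4, 5] / [3]
  Insert 7 (step 6): P = [1, 4, 6, 7] / [3, 8];  Q = [1, 2, 4, 5] / [3, 6]
  Insert 2 (step 7): P = [1, 2, 6, 7] / [3, 4] / [8];  Q = [1, 2, 4, 5] / [3, 6] / [7]
  Insert 5 (step 8): P = [1, 2, 5, 7] / [3, 4, 6] / [8];  Q = [1, 2, 4, 5] / [3, 6, 8] / [7]
Final shape: (4, 3, 1).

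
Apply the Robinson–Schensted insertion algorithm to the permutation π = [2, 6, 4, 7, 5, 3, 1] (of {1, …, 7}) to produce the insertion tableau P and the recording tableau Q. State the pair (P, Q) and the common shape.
P = [1, 3, 5] / [2, 7] / [4] / [6];  Q = [1, 2, 4] / [3, 5] / [6] / [7];  common shape = (3, 2, 1, 1)

Row-insert the values π_1, π_2, … into P one at a time, bumping the leftmost entry strictly greater than the inserted value down to the next row. The recording tableau Q records, in position (i, j), the step at which that cell was added to P.
  Insert 2 (step 1): P = [2];  Q = [1]
  Insert 6 (step 2): P = [2, 6];  Q = [1, 2]
  Insert 4 (step 3): P = [2, 4] / [6];  Q = [1, 2] / [3]
  Insert 7 (step 4): P = [2, 4, 7] / [6];  Q = [1, 2, 4] / [3]
  Insert 5 (step 5): P = [2, 4, 5] / [6, 7];  Q = [1, 2, 4] / [3, 5]
  Insert 3 (step 6): P = [2, 3, 5] / [4, 7] / [6];  Q = [1, 2, 4] / [3, 5] / [6]
  Insert 1 (step 7): P = [1, 3, 5] / [2, 7] / [4] / [6];  Q = [1, 2, 4] / [3, 5] / [6] / [7]
Final shape: (3, 2, 1, 1).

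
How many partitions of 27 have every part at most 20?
p(27, parts ≤ 20) = 2980

Use the recurrence p(n, m) = p(n, m−1) + p(n−m, m): either the largest part is < m (count p(n, m−1)) or the largest part is exactly m (remove one copy of m, count p(n−m, m)). With p(0, ·) = 1 this gives p(27, parts ≤ 20) = 2980. (By conjugating Young diagrams, this also counts partitions of 27 into at most 20 parts.)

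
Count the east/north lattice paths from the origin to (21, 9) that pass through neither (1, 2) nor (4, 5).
Number of paths = 11248050

Inclusion–exclusion. Total paths: C(30, 21) = 14307150. Through P₁: C(3, 1)·C(27, 20) = 2664090. Through P₂: C(9, 4)·C(21, 17) = 754110. Since P₁ is strictly southwest of P₂, a monotone path through both must visit P₁ then P₂; paths through both = C(3, 1)·C(6, 3)·C(21, 17) = 359100. Avoid both = 14307150 − 2664090 − 754110 + 359100 = 11248050.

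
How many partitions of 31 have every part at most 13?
p(31, parts ≤ 13) = 5635

Use the recurrence p(n, m) = p(n, m−1) + p(n−m, m): either the largest part is < m (count p(n, m−1)) or the largest part is exactly m (remove one copy of m, count p(n−m, m)). With p(0, ·) = 1 this gives p(31, parts ≤ 13) = 5635. (By conjugating Young diagrams, this also counts partitions of 31 into at most 13 parts.)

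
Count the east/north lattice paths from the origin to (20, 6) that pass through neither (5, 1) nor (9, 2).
Number of paths = 103081

Inclusion–exclusion. Total paths: C(26, 20) = 230230. Through P₁: C(6, 5)·C(20, 15) = 93024. Through P₂: C(11, 9)·C(15, 11) = 75075. Since P₁ is strictly southwest of P₂, a monotone path through both must visit P₁ then P₂; paths through both = C(6, 5)·C(5, 4)·C(15, 11) = 40950. Avoid both = 230230 − 93024 − 75075 + 40950 = 103081.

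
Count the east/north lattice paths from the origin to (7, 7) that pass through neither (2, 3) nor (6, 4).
Number of paths = 1532

Inclusion–exclusion. Total paths: C(14, 7) = 3432. Through P₁: C(5, 2)·C(9, 5) = 1260. Through P₂: C(10, 6)·C(4, 1) = 840. Since P₁ is strictly southwest of P₂, a monotone path through both must visit P₁ then P₂; paths through both = C(5, 2)·C(5, 4)·C(4, 1) = 200. Avoid both = 3432 − 1260 − 840 + 200 = 1532.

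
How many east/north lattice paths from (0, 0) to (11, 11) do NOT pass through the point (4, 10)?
Number of paths = 697424

Total paths from (0, 0) to (11, 11): C(22, 11) = 705432. Paths through (4, 10): (paths (0, 0) → (4, 10)) × (paths (4, 10) → (11, 11)) = C(14, 4) · C(8, 7) = 1001 · 8 = 8008. Avoidance count = 705432 − 8008 = 697424.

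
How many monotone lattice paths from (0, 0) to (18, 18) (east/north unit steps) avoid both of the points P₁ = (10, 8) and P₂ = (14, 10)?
Number of paths = 6514454166

Inclusion–exclusion. Total paths: C(36, 18) = 9075135300. Through P₁: C(18, 10)·C(18, 8) = 1914762564. Through P₂: C(24, 14)·C(12, 4) = 970821720. Since P₁ is strictly southwest of P₂, a monotone path through both must visit P₁ then P₂; paths through both = C(18, 10)·C(6, 4)·C(12, 4) = 324903150. Avoid both = 9075135300 − 1914762564 − 970821720 + 324903150 = 6514454166.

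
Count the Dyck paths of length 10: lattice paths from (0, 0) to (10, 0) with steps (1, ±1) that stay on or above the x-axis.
C_5 = 42

These Dyck paths are counted by the Catalan number C_n = (1/(n + 1)) · C(2n, n). For n = 5: C_5 = (1/6) · C(10, 5) = 252/6 = 42.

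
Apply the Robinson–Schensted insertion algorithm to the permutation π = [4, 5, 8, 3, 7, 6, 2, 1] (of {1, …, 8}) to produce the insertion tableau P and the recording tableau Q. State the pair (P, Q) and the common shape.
P = [1, 5, 6] / [2, 7] / [3] / [4] / [8];  Q = [1, 2, 3] / [4, 5] / [6] / [7] / [8];  common shape = (3, 2, 1, 1, 1)

Row-insert the values π_1, π_2, … into P one at a time, bumping the leftmost entry strictly greater than the inserted value down to the next row. The recording tableau Q records, in position (i, j), the step at which that cell was added to P.
  Insert 4 (step 1): P = [4];  Q = [1]
  Insert 5 (step 2): P = [4, 5];  Q = [1, 2]
  Insert 8 (step 3): P = [4, 5, 8];  Q = [1, 2, 3]
  Insert 3 (step 4): P = [3, 5, 8] / [4];  Q = [1, 2, 3] / [4]
  Insert 7 (step 5): P = [3, 5, 7] / [4, 8];  Q = [1, 2, 3] / [4, 5]
  Insert 6 (step 6): P = [3, 5, 6] / [4, 7] / [8];  Q = [1, 2, 3] / [4, 5] / [6]
  Insert 2 (step 7): P = [2, 5, 6] / [3, 7] / [4] / [8];  Q = [1, 2, 3] / [4, 5] / [6] / [7]
  Insert 1 (step 8): P = [1, 5, 6] / [2, 7] / [3] / [4] / [8];  Q = [1, 2, 3] / [4, 5] / [6] / [7] / [8]
Final shape: (3, 2, 1, 1, 1).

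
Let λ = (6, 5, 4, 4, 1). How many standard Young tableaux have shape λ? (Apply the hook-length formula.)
# SYT of shape (6, 5, 4, 4, 1) = 58198140

Hook-length formula: f^λ = n! / Π hook(c), product over all cells c of the Young diagram. For λ = (6, 5, 4, 4, 1), n = 20 boxes. Hook lengths by row (left-to-right, top-to-bottom): [10, 8, 7, 6, 3, 1]; [8, 6, 5, 4, 1]; [6, 4, 3, 2]; [5, 3, 2, 1]; [1]. Product of hooks = 41803776000. So f^λ = 20! / 41803776000 = 2432902008176640000 / 41803776000 = 58198140.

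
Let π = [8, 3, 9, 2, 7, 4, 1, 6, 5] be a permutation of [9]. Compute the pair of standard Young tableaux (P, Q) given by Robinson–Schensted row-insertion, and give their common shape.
P = [1, 4, 5] / [2, 6] / [3, 7] / [8, 9];  Q = [1, 3, 8] / [2, 5] / [4, 6] / [7, 9];  common shape = (3, 2, 2, 2)

Row-insert the values π_1, π_2, … into P one at a time, bumping the leftmost entry strictly greater than the inserted value down to the next row. The recording tableau Q records, in position (i, j), the step at which that cell was added to P.
  Insert 8 (step 1): P = [8];  Q = [1]
  Insert 3 (step 2): P = [3] / [8];  Q = [1] / [2]
  Insert 9 (step 3): P = [3, 9] / [8];  Q = [1, 3] / [2]
  Insert 2 (step 4): P = [2, 9] / [3] / [8];  Q = [1, 3] / [2] / [4]
  Insert 7 (step 5): P = [2, 7] / [3, 9] / [8];  Q = [1, 3] / [2, 5] / [4]
  Insert 4 (step 6): P = [2, 4] / [3, 7] / [8, 9];  Q = [1, 3] / [2, 5] / [4, 6]
  Insert 1 (step 7): P = [1, 4] / [2, 7] / [3, 9] / [8];  Q = [1, 3] / [2, 5] / [4, 6] / [7]
  Insert 6 (step 8): P = [1, 4, 6] / [2, 7] / [3, 9] / [8];  Q = [1, 3, 8] / [2, 5] / [4, 6] / [7]
  Insert 5 (step 9): P = [1, 4, 5] / [2, 6] / [3, 7] / [8, 9];  Q = [1, 3, 8] / [2, 5] / [4, 6] / [7, 9]
Final shape: (3, 2, 2, 2).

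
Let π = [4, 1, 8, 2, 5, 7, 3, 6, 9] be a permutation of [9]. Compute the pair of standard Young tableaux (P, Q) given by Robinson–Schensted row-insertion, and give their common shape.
P = [1, 2, 3, 6, 9] / [4, 5, 7] / [8];  Q = [1, 3, 5, 6, 9] / [2, 4, 8] / [7];  common shape = (5, 3, 1)

Row-insert the values π_1, π_2, … into P one at a time, bumping the leftmost entry strictly greater than the inserted value down to the next row. The recording tableau Q records, in position (i, j), the step at which that cell was added to P.
  Insert 4 (step 1): P = [4];  Q = [1]
  Insert 1 (step 2): P = [1] / [4];  Q = [1] / [2]
  Insert 8 (step 3): P = [1, 8] / [4];  Q = [1, 3] / [2]
  Insert 2 (step 4): P = [1, 2] / [4, 8];  Q = [1, 3] / [2, 4]
  Insert 5 (step 5): P = [1, 2, 5] / [4, 8];  Q = [1, 3, 5] / [2, 4]
  Insert 7 (step 6): P = [1, 2, 5, 7] / [4, 8];  Q = [1, 3, 5, 6] / [2, 4]
  Insert 3 (step 7): P = [1, 2, 3, 7] / [4, 5] / [8];  Q = [1, 3, 5, 6] / [2, 4] / [7]
  Insert 6 (step 8): P = [1, 2, 3, 6] / [4, 5, 7] / [8];  Q = [1, 3, 5, 6] / [2, 4, 8] / [7]
  Insert 9 (step 9): P = [1, 2, 3, 6, 9] / [4, 5, 7] / [8];  Q = [1, 3, 5, 6, 9] / [2, 4, 8] / [7]
Final shape: (5, 3, 1).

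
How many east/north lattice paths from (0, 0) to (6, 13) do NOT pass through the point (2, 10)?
Number of paths = 24822

Total paths from (0, 0) to (6, 13): C(19, 6) = 27132. Paths through (2, 10): (paths (0, 0) → (2, 10)) × (paths (2, 10) → (6, 13)) = C(12, 2) · C(7, 4) = 66 · 35 = 2310. Avoidance count = 27132 − 2310 = 24822.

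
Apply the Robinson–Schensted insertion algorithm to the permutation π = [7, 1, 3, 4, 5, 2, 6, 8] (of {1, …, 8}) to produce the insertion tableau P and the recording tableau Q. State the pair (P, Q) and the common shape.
P = [1, 2, 4, 5, 6, 8] / [3] / [7];  Q = [1, 3, 4, 5, 7, 8] / [2] / [6];  common shape = (6, 1, 1)

Row-insert the values π_1, π_2, … into P one at a time, bumping the leftmost entry strictly greater than the inserted value down to the next row. The recording tableau Q records, in position (i, j), the step at which that cell was added to P.
  Insert 7 (step 1): P = [7];  Q = [1]
  Insert 1 (step 2): P = [1] / [7];  Q = [1] / [2]
  Insert 3 (step 3): P = [1, 3] / [7];  Q = [1, 3] / [2]
  Insert 4 (step 4): P = [1, 3, 4] / [7];  Q = [1, 3, 4] / [2]
  Insert 5 (step 5): P = [1, 3, 4, 5] / [7];  Q = [1, 3, 4, 5] / [2]
  Insert 2 (step 6): P = [1, 2, 4, 5] / [3] / [7];  Q = [1, 3, 4, 5] / [2] / [6]
  Insert 6 (step 7): P = [1, 2, 4, 5, 6] / [3] / [7];  Q = [1, 3, 4, 5, 7] / [2] / [6]
  Insert 8 (step 8): P = [1, 2, 4, 5, 6, 8] / [3] / [7];  Q = [1, 3, 4, 5, 7, 8] / [2] / [6]
Final shape: (6, 1, 1).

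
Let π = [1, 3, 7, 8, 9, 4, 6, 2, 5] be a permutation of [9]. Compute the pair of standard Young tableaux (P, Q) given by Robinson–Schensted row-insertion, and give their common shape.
P = [1, 2, 4, 5, 9] / [3, 6] / [7, 8];  Q = [1, 2, 3, 4, 5] / [6, 7] / [8, 9];  common shape = (5, 2, 2)

Row-insert the values π_1, π_2, … into P one at a time, bumping the leftmost entry strictly greater than the inserted value down to the next row. The recording tableau Q records, in position (i, j), the step at which that cell was added to P.
  Insert 1 (step 1): P = [1];  Q = [1]
  Insert 3 (step 2): P = [1, 3];  Q = [1, 2]
  Insert 7 (step 3): P = [1, 3, 7];  Q = [1, 2, 3]
  Insert 8 (step 4): P = [1, 3, 7, 8];  Q = [1, 2, 3, 4]
  Insert 9 (step 5): P = [1, 3, 7, 8, 9];  Q = [1, 2, 3, 4, 5]
  Insert 4 (step 6): P = [1, 3, 4, 8, 9] / [7];  Q = [1, 2, 3, 4, 5] / [6]
  Insert 6 (step 7): P = [1, 3, 4, 6, 9] / [7, 8];  Q = [1, 2, 3, 4, 5] / [6, 7]
  Insert 2 (step 8): P = [1, 2, 4, 6, 9] / [3, 8] / [7];  Q = [1, 2, 3, 4, 5] / [6, 7] / [8]
  Insert 5 (step 9): P = [1, 2, 4, 5, 9] / [3, 6] / [7, 8];  Q = [1, 2, 3, 4, 5] / [6, 7] / [8, 9]
Final shape: (5, 2, 2).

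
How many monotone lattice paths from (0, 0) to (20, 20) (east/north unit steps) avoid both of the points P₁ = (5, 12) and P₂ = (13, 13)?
Number of paths = 99308741532

Inclusion–exclusion. Total paths: C(40, 20) = 137846528820. Through P₁: C(17, 5)·C(23, 15) = 3034063032. Through P₂: C(26, 13)·C(14, 7) = 35694859200. Since P₁ is strictly southwest of P₂, a monotone path through both must visit P₁ then P₂; paths through both = C(17, 5)·C(9, 8)·C(14, 7) = 191134944. Avoid both = 137846528820 − 3034063032 − 35694859200 + 191134944 = 99308741532.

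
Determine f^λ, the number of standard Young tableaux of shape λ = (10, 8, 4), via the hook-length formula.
# SYT of shape (10, 8, 4) = 32332300

Hook-length formula: f^λ = n! / Π hook(c), product over all cells c of the Young diagram. For λ = (10, 8, 4), n = 22 boxes. Hook lengths by row (left-to-right, top-to-bottom): [12, 11, 10, 9, 7, 6, 5, 4, 2, 1]; [9, 8, 7, 6, 4, 3, 2, 1]; [4, 3, 2, 1]. Product of hooks = 34764020121600. So f^λ = 22! / 34764020121600 = 1124000727777607680000 / 34764020121600 = 32332300.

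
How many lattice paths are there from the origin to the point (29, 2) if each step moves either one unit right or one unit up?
Number of paths = 465

A monotone lattice path from (0, 0) to (29, 2) consists of 29 east steps and 2 north steps in some order, so it is determined by which 29 of the 31 steps are east. The count is C(31, 29) = 465.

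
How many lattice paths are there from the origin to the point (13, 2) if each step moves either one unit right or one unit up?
Number of paths = 105

A monotone lattice path from (0, 0) to (13, 2) consists of 13 east steps and 2 north steps in some order, so it is determined by which 13 of the 15 steps are east. The count is C(15, 13) = 105.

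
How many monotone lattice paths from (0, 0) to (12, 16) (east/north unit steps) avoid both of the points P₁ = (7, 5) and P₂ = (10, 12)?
Number of paths = 18688209

Inclusion–exclusion. Total paths: C(28, 12) = 30421755. Through P₁: C(12, 7)·C(16, 5) = 3459456. Through P₂: C(22, 10)·C(6, 2) = 9699690. Since P₁ is strictly southwest of P₂, a monotone path through both must visit P₁ then P₂; paths through both = C(12, 7)·C(10, 3)·C(6, 2) = 1425600. Avoid both = 30421755 − 3459456 − 9699690 + 1425600 = 18688209.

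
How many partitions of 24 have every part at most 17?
p(24, parts ≤ 17) = 1545

Use the recurrence p(n, m) = p(n, m−1) + p(n−m, m): either the largest part is < m (count p(n, m−1)) or the largest part is exactly m (remove one copy of m, count p(n−m, m)). With p(0, ·) = 1 this gives p(24, parts ≤ 17) = 1545. (By conjugating Young diagrams, this also counts partitions of 24 into at most 17 parts.)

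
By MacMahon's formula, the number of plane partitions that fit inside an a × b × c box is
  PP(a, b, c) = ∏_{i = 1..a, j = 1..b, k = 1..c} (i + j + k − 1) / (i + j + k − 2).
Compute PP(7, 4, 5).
PP(7, 4, 5) = 868489479

Evaluate the triple product over i = 1..7, j = 1..4, k = 1..5. The factors are (2/1) · (3/2) · (4/3) · (5/4) · (6/5) · (3/2) · (4/3) · (5/4) · … (140 factors total). The numerators and denominators telescope so the product is an integer; carrying out the multiplication exactly gives PP(7, 4, 5) = 868489479.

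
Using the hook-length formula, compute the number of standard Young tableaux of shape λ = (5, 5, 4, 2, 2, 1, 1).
# SYT of shape (5, 5, 4, 2, 2, 1, 1) = 128564982

Hook-length formula: f^λ = n! / Π hook(c), product over all cells c of the Young diagram. For λ = (5, 5, 4, 2, 2, 1, 1), n = 20 boxes. Hook lengths by row (left-to-right, top-to-bottom): [11, 8, 5, 4, 2]; [10, 7, 4, 3, 1]; [8, 5, 2, 1]; [5, 2]; [4, 1]; [2]; [1]. Product of hooks = 18923520000. So f^λ = 20! / 18923520000 = 2432902008176640000 / 18923520000 = 128564982.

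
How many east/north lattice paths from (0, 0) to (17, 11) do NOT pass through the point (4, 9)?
Number of paths = 21399105

Total paths from (0, 0) to (17, 11): C(28, 17) = 21474180. Paths through (4, 9): (paths (0, 0) → (4, 9)) × (paths (4, 9) → (17, 11)) = C(13, 4) · C(15, 13) = 715 · 105 = 75075. Avoidance count = 21474180 − 75075 = 21399105.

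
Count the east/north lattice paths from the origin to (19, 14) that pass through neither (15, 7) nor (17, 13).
Number of paths = 417575826

Inclusion–exclusion. Total paths: C(33, 19) = 818809200. Through P₁: C(22, 15)·C(11, 4) = 56279520. Through P₂: C(30, 17)·C(3, 2) = 359279550. Since P₁ is strictly southwest of P₂, a monotone path through both must visit P₁ then P₂; paths through both = C(22, 15)·C(8, 2)·C(3, 2) = 14325696. Avoid both = 818809200 − 56279520 − 359279550 + 14325696 = 417575826.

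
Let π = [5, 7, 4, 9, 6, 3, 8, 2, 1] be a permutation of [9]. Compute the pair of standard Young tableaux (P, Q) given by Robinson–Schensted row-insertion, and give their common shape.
P = [1, 6, 8] / [2, 7, 9] / [3] / [4] / [5];  Q = [1, 2, 4] / [3, 5, 7] / [6] / [8] / [9];  common shape = (3, 3, 1, 1, 1)

Row-insert the values π_1, π_2, … into P one at a time, bumping the leftmost entry strictly greater than the inserted value down to the next row. The recording tableau Q records, in position (i, j), the step at which that cell was added to P.
  Insert 5 (step 1): P = [5];  Q = [1]
  Insert 7 (step 2): P = [5, 7];  Q = [1, 2]
  Insert 4 (step 3): P = [4, 7] / [5];  Q = [1, 2] / [3]
  Insert 9 (step 4): P = [4, 7, 9] / [5];  Q = [1, 2, 4] / [3]
  Insert 6 (step 5): P = [4, 6, 9] / [5, 7];  Q = [1, 2, 4] / [3, 5]
  Insert 3 (step 6): P = [3, 6, 9] / [4, 7] / [5];  Q = [1, 2, 4] / [3, 5] / [6]
  Insert 8 (step 7): P = [3, 6, 8] / [4, 7, 9] / [5];  Q = [1, 2, 4] / [3, 5, 7] / [6]
  Insert 2 (step 8): P = [2, 6, 8] / [3, 7, 9] / [4] / [5];  Q = [1, 2, 4] / [3, 5, 7] / [6] / [8]
  Insert 1 (step 9): P = [1, 6, 8] / [2, 7, 9] / [3] / [4] / [5];  Q = [1, 2, 4] / [3, 5, 7] / [6] / [8] / [9]
Final shape: (3, 3, 1, 1, 1).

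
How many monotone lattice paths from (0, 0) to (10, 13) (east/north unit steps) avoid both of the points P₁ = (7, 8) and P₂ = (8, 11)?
Number of paths = 484654

Inclusion–exclusion. Total paths: C(23, 10) = 1144066. Through P₁: C(15, 7)·C(8, 3) = 360360. Through P₂: C(19, 8)·C(4, 2) = 453492. Since P₁ is strictly southwest of P₂, a monotone path through both must visit P₁ then P₂; paths through both = C(15, 7)·C(4, 1)·C(4, 2) = 154440. Avoid both = 1144066 − 360360 − 453492 + 154440 = 484654.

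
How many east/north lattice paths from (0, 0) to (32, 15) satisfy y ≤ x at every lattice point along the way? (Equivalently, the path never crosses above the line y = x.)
Number of paths = 409972529754

By the reflection principle (André's argument), the number of monotone paths to (32, 15) with n ≤ m that never go above y = x is C(47, 32) − C(47, 33) = 751616304549 − 341643774795 = 409972529754.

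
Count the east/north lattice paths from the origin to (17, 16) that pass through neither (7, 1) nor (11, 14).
Number of paths = 1016378950

Inclusion–exclusion. Total paths: C(33, 17) = 1166803110. Through P₁: C(8, 7)·C(25, 10) = 26150080. Through P₂: C(25, 11)·C(8, 6) = 124807200. Since P₁ is strictly southwest of P₂, a monotone path through both must visit P₁ then P₂; paths through both = C(8, 7)·C(17, 4)·C(8, 6) = 533120. Avoid both = 1166803110 − 26150080 − 124807200 + 533120 = 1016378950.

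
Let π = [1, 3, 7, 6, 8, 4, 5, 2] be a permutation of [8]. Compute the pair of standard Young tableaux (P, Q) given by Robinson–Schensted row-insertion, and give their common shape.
P = [1, 2, 4, 5] / [3, 8] / [6] / [7];  Q = [1, 2, 3, 5] / [4, 7] / [6] / [8];  common shape = (4, 2, 1, 1)

Row-insert the values π_1, π_2, … into P one at a time, bumping the leftmost entry strictly greater than the inserted value down to the next row. The recording tableau Q records, in position (i, j), the step at which that cell was added to P.
  Insert 1 (step 1): P = [1];  Q = [1]
  Insert 3 (step 2): P = [1, 3];  Q = [1, 2]
  Insert 7 (step 3): P = [1, 3, 7];  Q = [1, 2, 3]
  Insert 6 (step 4): P = [1, 3, 6] / [7];  Q = [1, 2, 3] / [4]
  Insert 8 (step 5): P = [1, 3, 6, 8] / [7];  Q = [1, 2, 3, 5] / [4]
  Insert 4 (step 6): P = [1, 3, 4, 8] / [6] / [7];  Q = [1, 2, 3, 5] / [4] / [6]
  Insert 5 (step 7): P = [1, 3, 4, 5] / [6, 8] / [7];  Q = [1, 2, 3, 5] / [4, 7] / [6]
  Insert 2 (step 8): P = [1, 2, 4, 5] / [3, 8] / [6] / [7];  Q = [1, 2, 3, 5] / [4, 7] / [6] / [8]
Final shape: (4, 2, 1, 1).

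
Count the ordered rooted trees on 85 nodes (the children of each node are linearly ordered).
C_84 = 270557451039395118028642463289168566420671280440

These ordered rooted trees are counted by the Catalan number C_n = (1/(n + 1)) · C(2n, n). For n = 84: C_84 = (1/85) · C(168, 84) = 22997383338348585032434609379579328145757058837400/85 = 270557451039395118028642463289168566420671280440.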